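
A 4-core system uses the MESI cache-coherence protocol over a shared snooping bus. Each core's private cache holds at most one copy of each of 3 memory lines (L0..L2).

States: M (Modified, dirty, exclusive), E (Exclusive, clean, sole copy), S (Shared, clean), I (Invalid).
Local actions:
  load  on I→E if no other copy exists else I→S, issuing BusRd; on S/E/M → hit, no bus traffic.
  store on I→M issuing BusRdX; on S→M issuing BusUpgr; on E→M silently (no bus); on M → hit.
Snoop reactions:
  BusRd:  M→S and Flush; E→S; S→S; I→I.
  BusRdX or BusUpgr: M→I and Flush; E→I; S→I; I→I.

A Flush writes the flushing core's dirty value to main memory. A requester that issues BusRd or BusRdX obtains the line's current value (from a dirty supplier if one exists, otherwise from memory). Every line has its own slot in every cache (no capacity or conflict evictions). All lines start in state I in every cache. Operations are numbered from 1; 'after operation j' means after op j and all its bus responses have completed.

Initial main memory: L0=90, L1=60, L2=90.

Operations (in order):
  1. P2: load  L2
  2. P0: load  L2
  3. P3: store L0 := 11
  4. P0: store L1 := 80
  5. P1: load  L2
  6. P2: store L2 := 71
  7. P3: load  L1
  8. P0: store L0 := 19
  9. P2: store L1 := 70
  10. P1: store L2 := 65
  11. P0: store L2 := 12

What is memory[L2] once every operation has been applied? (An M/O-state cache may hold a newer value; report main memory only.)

step 1: P2: load  L2  ⟶  IIEI  (L2)  txn=BusRd  M[L2]=90
step 2: P0: load  L2  ⟶  SISI  (L2)  txn=BusRd  M[L2]=90
step 3: P3: store L0 := 11  ⟶  IIIM  (L0)  txn=BusRdX  M[L0]=90
step 4: P0: store L1 := 80  ⟶  MIII  (L1)  txn=BusRdX  M[L1]=60
step 5: P1: load  L2  ⟶  SSSI  (L2)  txn=BusRd  M[L2]=90
step 6: P2: store L2 := 71  ⟶  IIMI  (L2)  txn=BusUpgr  M[L2]=90
step 7: P3: load  L1  ⟶  SIIS  (L1)  txn=BusRd+Flush  M[L1]=80
step 8: P0: store L0 := 19  ⟶  MIII  (L0)  txn=BusRdX+Flush  M[L0]=11
step 9: P2: store L1 := 70  ⟶  IIMI  (L1)  txn=BusRdX  M[L1]=80
step 10: P1: store L2 := 65  ⟶  IMII  (L2)  txn=BusRdX+Flush  M[L2]=71
step 11: P0: store L2 := 12  ⟶  MIII  (L2)  txn=BusRdX+Flush  M[L2]=65

memory[L2] = 65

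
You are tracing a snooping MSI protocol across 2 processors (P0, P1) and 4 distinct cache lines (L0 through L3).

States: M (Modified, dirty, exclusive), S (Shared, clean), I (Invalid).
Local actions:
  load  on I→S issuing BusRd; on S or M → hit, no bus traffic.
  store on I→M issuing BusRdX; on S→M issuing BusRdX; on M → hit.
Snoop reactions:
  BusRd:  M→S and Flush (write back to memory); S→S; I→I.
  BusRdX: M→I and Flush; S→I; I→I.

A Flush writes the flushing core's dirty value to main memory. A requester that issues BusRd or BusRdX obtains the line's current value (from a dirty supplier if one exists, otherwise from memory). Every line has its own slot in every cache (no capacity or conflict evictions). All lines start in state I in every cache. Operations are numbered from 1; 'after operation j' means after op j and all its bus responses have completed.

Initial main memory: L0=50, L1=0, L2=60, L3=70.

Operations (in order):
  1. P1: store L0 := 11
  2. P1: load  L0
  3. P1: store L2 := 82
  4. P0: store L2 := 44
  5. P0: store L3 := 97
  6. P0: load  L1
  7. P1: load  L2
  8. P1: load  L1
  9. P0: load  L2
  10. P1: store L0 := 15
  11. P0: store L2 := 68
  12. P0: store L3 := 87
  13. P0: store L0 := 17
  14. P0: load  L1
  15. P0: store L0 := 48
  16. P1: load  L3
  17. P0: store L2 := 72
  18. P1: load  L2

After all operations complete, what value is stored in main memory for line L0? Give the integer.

  op1 P1: store L0 := 11 → I/M on L0; bus BusRdX; mem=50
  op2 P1: load  L0 → I/M on L0; bus (none); mem=50
  op3 P1: store L2 := 82 → I/M on L2; bus BusRdX; mem=60
  op4 P0: store L2 := 44 → M/I on L2; bus BusRdX Flush; mem=82
  op5 P0: store L3 := 97 → M/I on L3; bus BusRdX; mem=70
  op6 P0: load  L1 → S/I on L1; bus BusRd; mem=0
  op7 P1: load  L2 → S/S on L2; bus BusRd Flush; mem=44
  op8 P1: load  L1 → S/S on L1; bus BusRd; mem=0
  op9 P0: load  L2 → S/S on L2; bus (none); mem=44
  op10 P1: store L0 := 15 → I/M on L0; bus (none); mem=50
  op11 P0: store L2 := 68 → M/I on L2; bus BusRdX; mem=44
  op12 P0: store L3 := 87 → M/I on L3; bus (none); mem=70
  op13 P0: store L0 := 17 → M/I on L0; bus BusRdX Flush; mem=15
  op14 P0: load  L1 → S/S on L1; bus (none); mem=0
  op15 P0: store L0 := 48 → M/I on L0; bus (none); mem=15
  op16 P1: load  L3 → S/S on L3; bus BusRd Flush; mem=87
  op17 P0: store L2 := 72 → M/I on L2; bus (none); mem=44
  op18 P1: load  L2 → S/S on L2; bus BusRd Flush; mem=72

memory[L0] = 15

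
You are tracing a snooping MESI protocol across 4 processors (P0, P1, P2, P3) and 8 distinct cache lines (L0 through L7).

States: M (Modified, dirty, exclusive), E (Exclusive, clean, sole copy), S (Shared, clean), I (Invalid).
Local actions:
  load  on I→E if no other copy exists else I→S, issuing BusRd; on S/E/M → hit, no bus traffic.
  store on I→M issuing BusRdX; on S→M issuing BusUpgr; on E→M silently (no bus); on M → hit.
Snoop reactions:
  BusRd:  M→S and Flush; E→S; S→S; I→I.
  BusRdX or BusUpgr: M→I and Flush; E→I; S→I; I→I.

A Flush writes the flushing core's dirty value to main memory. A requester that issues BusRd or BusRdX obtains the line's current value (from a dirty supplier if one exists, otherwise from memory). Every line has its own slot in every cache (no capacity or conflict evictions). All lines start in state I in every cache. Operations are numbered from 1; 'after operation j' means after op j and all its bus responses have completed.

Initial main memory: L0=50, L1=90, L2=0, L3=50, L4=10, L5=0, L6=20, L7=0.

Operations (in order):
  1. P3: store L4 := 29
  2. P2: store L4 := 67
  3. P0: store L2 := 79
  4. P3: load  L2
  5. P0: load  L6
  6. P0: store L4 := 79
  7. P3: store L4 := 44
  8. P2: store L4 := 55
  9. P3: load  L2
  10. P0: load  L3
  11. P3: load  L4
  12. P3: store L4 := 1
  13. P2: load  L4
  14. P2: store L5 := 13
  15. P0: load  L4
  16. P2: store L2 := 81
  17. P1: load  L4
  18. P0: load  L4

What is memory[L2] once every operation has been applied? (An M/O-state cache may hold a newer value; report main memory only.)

step 1: P3: store L4 := 29  ⟶  IIIM  (L4)  txn=BusRdX  M[L4]=10
step 2: P2: store L4 := 67  ⟶  IIMI  (L4)  txn=BusRdX+Flush  M[L4]=29
step 3: P0: store L2 := 79  ⟶  MIII  (L2)  txn=BusRdX  M[L2]=0
step 4: P3: load  L2  ⟶  SIIS  (L2)  txn=BusRd+Flush  M[L2]=79
step 5: P0: load  L6  ⟶  EIII  (L6)  txn=BusRd  M[L6]=20
step 6: P0: store L4 := 79  ⟶  MIII  (L4)  txn=BusRdX+Flush  M[L4]=67
step 7: P3: store L4 := 44  ⟶  IIIM  (L4)  txn=BusRdX+Flush  M[L4]=79
step 8: P2: store L4 := 55  ⟶  IIMI  (L4)  txn=BusRdX+Flush  M[L4]=44
step 9: P3: load  L2  ⟶  SIIS  (L2)  txn=∅  M[L2]=79
step 10: P0: load  L3  ⟶  EIII  (L3)  txn=BusRd  M[L3]=50
step 11: P3: load  L4  ⟶  IISS  (L4)  txn=BusRd+Flush  M[L4]=55
step 12: P3: store L4 := 1  ⟶  IIIM  (L4)  txn=BusUpgr  M[L4]=55
step 13: P2: load  L4  ⟶  IISS  (L4)  txn=BusRd+Flush  M[L4]=1
step 14: P2: store L5 := 13  ⟶  IIMI  (L5)  txn=BusRdX  M[L5]=0
step 15: P0: load  L4  ⟶  SISS  (L4)  txn=BusRd  M[L4]=1
step 16: P2: store L2 := 81  ⟶  IIMI  (L2)  txn=BusRdX  M[L2]=79
step 17: P1: load  L4  ⟶  SSSS  (L4)  txn=BusRd  M[L4]=1
step 18: P0: load  L4  ⟶  SSSS  (L4)  txn=∅  M[L4]=1

memory[L2] = 79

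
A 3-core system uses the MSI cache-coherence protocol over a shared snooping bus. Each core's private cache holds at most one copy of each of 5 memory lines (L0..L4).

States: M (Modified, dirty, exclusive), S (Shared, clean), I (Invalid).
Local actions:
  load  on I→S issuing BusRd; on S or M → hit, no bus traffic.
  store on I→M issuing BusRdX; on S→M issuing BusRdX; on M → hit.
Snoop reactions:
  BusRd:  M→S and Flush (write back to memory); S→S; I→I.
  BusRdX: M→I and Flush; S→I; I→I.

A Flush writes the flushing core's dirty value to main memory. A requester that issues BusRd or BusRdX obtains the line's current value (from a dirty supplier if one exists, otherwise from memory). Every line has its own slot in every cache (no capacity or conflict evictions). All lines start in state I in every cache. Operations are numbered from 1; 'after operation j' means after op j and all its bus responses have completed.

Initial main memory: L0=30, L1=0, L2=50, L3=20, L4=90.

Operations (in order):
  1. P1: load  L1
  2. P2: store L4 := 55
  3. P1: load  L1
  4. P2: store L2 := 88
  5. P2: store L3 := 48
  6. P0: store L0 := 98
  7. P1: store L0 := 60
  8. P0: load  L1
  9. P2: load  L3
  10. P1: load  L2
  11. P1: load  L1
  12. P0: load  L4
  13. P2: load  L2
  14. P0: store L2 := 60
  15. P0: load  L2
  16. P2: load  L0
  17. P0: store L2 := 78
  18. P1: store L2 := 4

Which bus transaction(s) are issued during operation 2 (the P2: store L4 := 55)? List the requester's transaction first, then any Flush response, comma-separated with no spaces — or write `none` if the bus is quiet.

bus = BusRdX

step 1: P1: load  L1  ⟶  ISI  (L1)  txn=BusRd  M[L1]=0
step 2: P2: store L4 := 55  ⟶  IIM  (L4)  txn=BusRdX  M[L4]=90
step 3: P1: load  L1  ⟶  ISI  (L1)  txn=∅  M[L1]=0
step 4: P2: store L2 := 88  ⟶  IIM  (L2)  txn=BusRdX  M[L2]=50
step 5: P2: store L3 := 48  ⟶  IIM  (L3)  txn=BusRdX  M[L3]=20
step 6: P0: store L0 := 98  ⟶  MII  (L0)  txn=BusRdX  M[L0]=30
step 7: P1: store L0 := 60  ⟶  IMI  (L0)  txn=BusRdX+Flush  M[L0]=98
step 8: P0: load  L1  ⟶  SSI  (L1)  txn=BusRd  M[L1]=0
step 9: P2: load  L3  ⟶  IIM  (L3)  txn=∅  M[L3]=20
step 10: P1: load  L2  ⟶  ISS  (L2)  txn=BusRd+Flush  M[L2]=88
step 11: P1: load  L1  ⟶  SSI  (L1)  txn=∅  M[L1]=0
step 12: P0: load  L4  ⟶  SIS  (L4)  txn=BusRd+Flush  M[L4]=55
step 13: P2: load  L2  ⟶  ISS  (L2)  txn=∅  M[L2]=88
step 14: P0: store L2 := 60  ⟶  MII  (L2)  txn=BusRdX  M[L2]=88
step 15: P0: load  L2  ⟶  MII  (L2)  txn=∅  M[L2]=88
step 16: P2: load  L0  ⟶  ISS  (L0)  txn=BusRd+Flush  M[L0]=60
step 17: P0: store L2 := 78  ⟶  MII  (L2)  txn=∅  M[L2]=88
step 18: P1: store L2 := 4  ⟶  IMI  (L2)  txn=BusRdX+Flush  M[L2]=78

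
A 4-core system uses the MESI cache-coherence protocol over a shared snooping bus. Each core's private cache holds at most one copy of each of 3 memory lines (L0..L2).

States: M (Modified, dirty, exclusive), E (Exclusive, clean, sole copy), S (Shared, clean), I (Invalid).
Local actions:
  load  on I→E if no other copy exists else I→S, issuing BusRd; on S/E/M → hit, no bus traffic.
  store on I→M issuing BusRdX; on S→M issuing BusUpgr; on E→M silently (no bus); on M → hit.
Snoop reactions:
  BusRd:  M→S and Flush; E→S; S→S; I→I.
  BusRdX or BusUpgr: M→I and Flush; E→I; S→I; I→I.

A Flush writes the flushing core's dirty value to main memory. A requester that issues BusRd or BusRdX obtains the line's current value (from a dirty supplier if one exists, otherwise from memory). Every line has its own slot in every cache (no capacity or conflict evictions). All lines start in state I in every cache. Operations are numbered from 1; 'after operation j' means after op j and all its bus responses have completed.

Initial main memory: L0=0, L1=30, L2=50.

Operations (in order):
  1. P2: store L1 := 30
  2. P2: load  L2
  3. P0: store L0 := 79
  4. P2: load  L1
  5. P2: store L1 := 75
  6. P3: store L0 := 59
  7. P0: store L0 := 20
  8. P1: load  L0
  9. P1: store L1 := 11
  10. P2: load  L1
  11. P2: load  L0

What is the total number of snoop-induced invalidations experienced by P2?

step 1: P2: store L1 := 30  ⟶  IIMI  (L1)  txn=BusRdX  M[L1]=30
step 2: P2: load  L2  ⟶  IIEI  (L2)  txn=BusRd  M[L2]=50
step 3: P0: store L0 := 79  ⟶  MIII  (L0)  txn=BusRdX  M[L0]=0
step 4: P2: load  L1  ⟶  IIMI  (L1)  txn=∅  M[L1]=30
step 5: P2: store L1 := 75  ⟶  IIMI  (L1)  txn=∅  M[L1]=30
step 6: P3: store L0 := 59  ⟶  IIIM  (L0)  txn=BusRdX+Flush  M[L0]=79
step 7: P0: store L0 := 20  ⟶  MIII  (L0)  txn=BusRdX+Flush  M[L0]=59
step 8: P1: load  L0  ⟶  SSII  (L0)  txn=BusRd+Flush  M[L0]=20
step 9: P1: store L1 := 11  ⟶  IMII  (L1)  txn=BusRdX+Flush  M[L1]=75
step 10: P2: load  L1  ⟶  ISSI  (L1)  txn=BusRd+Flush  M[L1]=11
step 11: P2: load  L0  ⟶  SSSI  (L0)  txn=BusRd  M[L0]=20

invalidations = 1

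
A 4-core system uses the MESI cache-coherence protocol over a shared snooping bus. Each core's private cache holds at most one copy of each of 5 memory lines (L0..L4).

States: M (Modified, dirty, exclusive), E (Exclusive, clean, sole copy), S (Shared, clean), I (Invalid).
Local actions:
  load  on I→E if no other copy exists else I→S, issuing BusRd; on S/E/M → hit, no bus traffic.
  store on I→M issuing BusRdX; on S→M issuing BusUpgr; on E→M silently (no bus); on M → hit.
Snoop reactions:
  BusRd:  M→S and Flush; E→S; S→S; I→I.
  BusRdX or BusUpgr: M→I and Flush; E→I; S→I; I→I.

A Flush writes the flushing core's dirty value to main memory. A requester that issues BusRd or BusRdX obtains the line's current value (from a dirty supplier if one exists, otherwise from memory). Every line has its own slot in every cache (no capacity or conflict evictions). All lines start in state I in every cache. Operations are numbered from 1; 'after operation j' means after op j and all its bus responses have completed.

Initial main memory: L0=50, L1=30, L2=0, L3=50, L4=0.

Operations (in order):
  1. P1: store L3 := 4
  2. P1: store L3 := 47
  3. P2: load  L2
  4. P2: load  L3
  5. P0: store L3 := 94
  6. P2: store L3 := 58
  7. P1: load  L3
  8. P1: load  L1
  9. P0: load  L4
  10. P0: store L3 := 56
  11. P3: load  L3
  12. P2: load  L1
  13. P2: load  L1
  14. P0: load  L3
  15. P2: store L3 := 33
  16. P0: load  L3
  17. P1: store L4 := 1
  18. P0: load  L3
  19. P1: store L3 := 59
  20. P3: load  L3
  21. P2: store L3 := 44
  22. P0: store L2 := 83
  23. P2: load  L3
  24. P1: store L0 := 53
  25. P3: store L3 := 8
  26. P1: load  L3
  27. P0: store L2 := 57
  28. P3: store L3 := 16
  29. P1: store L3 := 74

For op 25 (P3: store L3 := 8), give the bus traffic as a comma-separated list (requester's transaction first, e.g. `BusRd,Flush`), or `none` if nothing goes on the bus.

bus = BusRdX,Flush

[1] P1: store L3 := 4 | P0:I, P1:M(4), P2:I, P3:I | bus: BusRdX
[2] P1: store L3 := 47 | P0:I, P1:M(47), P2:I, P3:I | bus: none
[3] P2: load  L2 | P0:I, P1:I, P2:E(0), P3:I | bus: BusRd
[4] P2: load  L3 | P0:I, P1:S(47), P2:S(47), P3:I | bus: BusRd,Flush
[5] P0: store L3 := 94 | P0:M(94), P1:I, P2:I, P3:I | bus: BusRdX
[6] P2: store L3 := 58 | P0:I, P1:I, P2:M(58), P3:I | bus: BusRdX,Flush
[7] P1: load  L3 | P0:I, P1:S(58), P2:S(58), P3:I | bus: BusRd,Flush
[8] P1: load  L1 | P0:I, P1:E(30), P2:I, P3:I | bus: BusRd
[9] P0: load  L4 | P0:E(0), P1:I, P2:I, P3:I | bus: BusRd
[10] P0: store L3 := 56 | P0:M(56), P1:I, P2:I, P3:I | bus: BusRdX
[11] P3: load  L3 | P0:S(56), P1:I, P2:I, P3:S(56) | bus: BusRd,Flush
[12] P2: load  L1 | P0:I, P1:S(30), P2:S(30), P3:I | bus: BusRd
[13] P2: load  L1 | P0:I, P1:S(30), P2:S(30), P3:I | bus: none
[14] P0: load  L3 | P0:S(56), P1:I, P2:I, P3:S(56) | bus: none
[15] P2: store L3 := 33 | P0:I, P1:I, P2:M(33), P3:I | bus: BusRdX
[16] P0: load  L3 | P0:S(33), P1:I, P2:S(33), P3:I | bus: BusRd,Flush
[17] P1: store L4 := 1 | P0:I, P1:M(1), P2:I, P3:I | bus: BusRdX
[18] P0: load  L3 | P0:S(33), P1:I, P2:S(33), P3:I | bus: none
[19] P1: store L3 := 59 | P0:I, P1:M(59), P2:I, P3:I | bus: BusRdX
[20] P3: load  L3 | P0:I, P1:S(59), P2:I, P3:S(59) | bus: BusRd,Flush
[21] P2: store L3 := 44 | P0:I, P1:I, P2:M(44), P3:I | bus: BusRdX
[22] P0: store L2 := 83 | P0:M(83), P1:I, P2:I, P3:I | bus: BusRdX
[23] P2: load  L3 | P0:I, P1:I, P2:M(44), P3:I | bus: none
[24] P1: store L0 := 53 | P0:I, P1:M(53), P2:I, P3:I | bus: BusRdX
[25] P3: store L3 := 8 | P0:I, P1:I, P2:I, P3:M(8) | bus: BusRdX,Flush
[26] P1: load  L3 | P0:I, P1:S(8), P2:I, P3:S(8) | bus: BusRd,Flush
[27] P0: store L2 := 57 | P0:M(57), P1:I, P2:I, P3:I | bus: none
[28] P3: store L3 := 16 | P0:I, P1:I, P2:I, P3:M(16) | bus: BusUpgr
[29] P1: store L3 := 74 | P0:I, P1:M(74), P2:I, P3:I | bus: BusRdX,Flush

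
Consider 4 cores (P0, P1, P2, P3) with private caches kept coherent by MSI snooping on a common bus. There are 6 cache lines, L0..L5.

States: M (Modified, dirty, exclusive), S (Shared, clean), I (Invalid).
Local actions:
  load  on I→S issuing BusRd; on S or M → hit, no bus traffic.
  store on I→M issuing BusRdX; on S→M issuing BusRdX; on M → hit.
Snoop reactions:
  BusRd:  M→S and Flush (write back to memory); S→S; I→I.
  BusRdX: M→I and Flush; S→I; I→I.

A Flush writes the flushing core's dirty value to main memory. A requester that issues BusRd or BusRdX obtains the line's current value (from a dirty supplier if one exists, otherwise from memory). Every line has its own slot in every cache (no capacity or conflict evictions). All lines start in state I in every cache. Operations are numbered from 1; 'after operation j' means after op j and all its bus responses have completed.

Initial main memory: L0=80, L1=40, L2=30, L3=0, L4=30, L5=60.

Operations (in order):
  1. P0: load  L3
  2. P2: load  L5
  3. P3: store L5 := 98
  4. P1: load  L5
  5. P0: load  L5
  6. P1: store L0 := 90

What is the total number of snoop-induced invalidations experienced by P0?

invalidations = 0

  op1 P0: load  L3 → S/I/I/I on L3; bus BusRd; mem=0
  op2 P2: load  L5 → I/I/S/I on L5; bus BusRd; mem=60
  op3 P3: store L5 := 98 → I/I/I/M on L5; bus BusRdX; mem=60
  op4 P1: load  L5 → I/S/I/S on L5; bus BusRd Flush; mem=98
  op5 P0: load  L5 → S/S/I/S on L5; bus BusRd; mem=98
  op6 P1: store L0 := 90 → I/M/I/I on L0; bus BusRdX; mem=80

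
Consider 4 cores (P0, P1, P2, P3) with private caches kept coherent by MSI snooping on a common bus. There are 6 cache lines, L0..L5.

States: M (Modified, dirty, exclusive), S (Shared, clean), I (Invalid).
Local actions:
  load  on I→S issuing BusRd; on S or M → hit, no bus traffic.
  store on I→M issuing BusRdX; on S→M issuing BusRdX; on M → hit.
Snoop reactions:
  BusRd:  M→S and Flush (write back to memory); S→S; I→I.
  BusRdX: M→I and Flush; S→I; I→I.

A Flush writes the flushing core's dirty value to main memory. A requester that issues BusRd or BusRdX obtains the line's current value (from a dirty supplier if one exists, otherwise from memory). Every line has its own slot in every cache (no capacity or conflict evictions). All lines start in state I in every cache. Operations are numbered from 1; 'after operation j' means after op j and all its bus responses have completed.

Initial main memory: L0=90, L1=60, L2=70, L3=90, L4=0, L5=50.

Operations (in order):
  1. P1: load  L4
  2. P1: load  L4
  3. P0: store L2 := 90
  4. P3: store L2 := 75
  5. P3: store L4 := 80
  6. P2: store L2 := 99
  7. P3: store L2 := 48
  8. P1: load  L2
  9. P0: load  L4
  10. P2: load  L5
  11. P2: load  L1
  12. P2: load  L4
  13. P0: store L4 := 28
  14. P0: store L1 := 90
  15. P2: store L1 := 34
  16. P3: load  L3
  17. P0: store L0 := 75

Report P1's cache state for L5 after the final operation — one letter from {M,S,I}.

[1] P1: load  L4 | P0:I, P1:S(0), P2:I, P3:I | bus: BusRd
[2] P1: load  L4 | P0:I, P1:S(0), P2:I, P3:I | bus: none
[3] P0: store L2 := 90 | P0:M(90), P1:I, P2:I, P3:I | bus: BusRdX
[4] P3: store L2 := 75 | P0:I, P1:I, P2:I, P3:M(75) | bus: BusRdX,Flush
[5] P3: store L4 := 80 | P0:I, P1:I, P2:I, P3:M(80) | bus: BusRdX
[6] P2: store L2 := 99 | P0:I, P1:I, P2:M(99), P3:I | bus: BusRdX,Flush
[7] P3: store L2 := 48 | P0:I, P1:I, P2:I, P3:M(48) | bus: BusRdX,Flush
[8] P1: load  L2 | P0:I, P1:S(48), P2:I, P3:S(48) | bus: BusRd,Flush
[9] P0: load  L4 | P0:S(80), P1:I, P2:I, P3:S(80) | bus: BusRd,Flush
[10] P2: load  L5 | P0:I, P1:I, P2:S(50), P3:I | bus: BusRd
[11] P2: load  L1 | P0:I, P1:I, P2:S(60), P3:I | bus: BusRd
[12] P2: load  L4 | P0:S(80), P1:I, P2:S(80), P3:S(80) | bus: BusRd
[13] P0: store L4 := 28 | P0:M(28), P1:I, P2:I, P3:I | bus: BusRdX
[14] P0: store L1 := 90 | P0:M(90), P1:I, P2:I, P3:I | bus: BusRdX
[15] P2: store L1 := 34 | P0:I, P1:I, P2:M(34), P3:I | bus: BusRdX,Flush
[16] P3: load  L3 | P0:I, P1:I, P2:I, P3:S(90) | bus: BusRd
[17] P0: store L0 := 75 | P0:M(75), P1:I, P2:I, P3:I | bus: BusRdX

state = I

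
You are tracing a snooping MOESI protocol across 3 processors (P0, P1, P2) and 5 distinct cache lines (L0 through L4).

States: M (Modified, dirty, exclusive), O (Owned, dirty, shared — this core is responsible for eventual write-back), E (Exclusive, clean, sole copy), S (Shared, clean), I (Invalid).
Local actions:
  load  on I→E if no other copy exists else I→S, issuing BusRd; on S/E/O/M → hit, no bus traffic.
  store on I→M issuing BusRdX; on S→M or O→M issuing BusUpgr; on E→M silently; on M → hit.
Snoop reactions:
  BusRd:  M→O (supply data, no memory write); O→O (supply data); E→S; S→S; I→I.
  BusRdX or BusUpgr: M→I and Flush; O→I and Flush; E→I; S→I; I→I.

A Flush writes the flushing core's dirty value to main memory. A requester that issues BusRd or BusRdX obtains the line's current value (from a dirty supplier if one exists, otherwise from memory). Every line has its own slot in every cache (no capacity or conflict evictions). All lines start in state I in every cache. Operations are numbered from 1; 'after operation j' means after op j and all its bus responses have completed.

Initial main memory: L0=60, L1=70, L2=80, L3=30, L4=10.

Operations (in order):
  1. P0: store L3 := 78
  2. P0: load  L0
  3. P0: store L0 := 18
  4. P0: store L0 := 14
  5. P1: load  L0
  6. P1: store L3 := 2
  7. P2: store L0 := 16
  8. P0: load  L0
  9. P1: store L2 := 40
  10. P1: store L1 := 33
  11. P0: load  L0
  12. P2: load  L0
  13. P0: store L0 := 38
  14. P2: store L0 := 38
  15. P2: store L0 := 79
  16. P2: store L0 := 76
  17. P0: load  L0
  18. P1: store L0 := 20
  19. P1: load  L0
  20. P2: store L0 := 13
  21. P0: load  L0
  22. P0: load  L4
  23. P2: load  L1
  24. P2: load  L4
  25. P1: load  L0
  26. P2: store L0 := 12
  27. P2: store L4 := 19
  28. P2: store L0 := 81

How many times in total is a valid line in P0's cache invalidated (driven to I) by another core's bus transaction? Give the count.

  op1 P0: store L3 := 78 → M/I/I on L3; bus BusRdX; mem=30
  op2 P0: load  L0 → E/I/I on L0; bus BusRd; mem=60
  op3 P0: store L0 := 18 → M/I/I on L0; bus (none); mem=60
  op4 P0: store L0 := 14 → M/I/I on L0; bus (none); mem=60
  op5 P1: load  L0 → O/S/I on L0; bus BusRd; mem=60
  op6 P1: store L3 := 2 → I/M/I on L3; bus BusRdX Flush; mem=78
  op7 P2: store L0 := 16 → I/I/M on L0; bus BusRdX Flush; mem=14
  op8 P0: load  L0 → S/I/O on L0; bus BusRd; mem=14
  op9 P1: store L2 := 40 → I/M/I on L2; bus BusRdX; mem=80
  op10 P1: store L1 := 33 → I/M/I on L1; bus BusRdX; mem=70
  op11 P0: load  L0 → S/I/O on L0; bus (none); mem=14
  op12 P2: load  L0 → S/I/O on L0; bus (none); mem=14
  op13 P0: store L0 := 38 → M/I/I on L0; bus BusUpgr Flush; mem=16
  op14 P2: store L0 := 38 → I/I/M on L0; bus BusRdX Flush; mem=38
  op15 P2: store L0 := 79 → I/I/M on L0; bus (none); mem=38
  op16 P2: store L0 := 76 → I/I/M on L0; bus (none); mem=38
  op17 P0: load  L0 → S/I/O on L0; bus BusRd; mem=38
  op18 P1: store L0 := 20 → I/M/I on L0; bus BusRdX Flush; mem=76
  op19 P1: load  L0 → I/M/I on L0; bus (none); mem=76
  op20 P2: store L0 := 13 → I/I/M on L0; bus BusRdX Flush; mem=20
  op21 P0: load  L0 → S/I/O on L0; bus BusRd; mem=20
  op22 P0: load  L4 → E/I/I on L4; bus BusRd; mem=10
  op23 P2: load  L1 → I/O/S on L1; bus BusRd; mem=70
  op24 P2: load  L4 → S/I/S on L4; bus BusRd; mem=10
  op25 P1: load  L0 → S/S/O on L0; bus BusRd; mem=20
  op26 P2: store L0 := 12 → I/I/M on L0; bus BusUpgr; mem=20
  op27 P2: store L4 := 19 → I/I/M on L4; bus BusUpgr; mem=10
  op28 P2: store L0 := 81 → I/I/M on L0; bus (none); mem=20

invalidations = 6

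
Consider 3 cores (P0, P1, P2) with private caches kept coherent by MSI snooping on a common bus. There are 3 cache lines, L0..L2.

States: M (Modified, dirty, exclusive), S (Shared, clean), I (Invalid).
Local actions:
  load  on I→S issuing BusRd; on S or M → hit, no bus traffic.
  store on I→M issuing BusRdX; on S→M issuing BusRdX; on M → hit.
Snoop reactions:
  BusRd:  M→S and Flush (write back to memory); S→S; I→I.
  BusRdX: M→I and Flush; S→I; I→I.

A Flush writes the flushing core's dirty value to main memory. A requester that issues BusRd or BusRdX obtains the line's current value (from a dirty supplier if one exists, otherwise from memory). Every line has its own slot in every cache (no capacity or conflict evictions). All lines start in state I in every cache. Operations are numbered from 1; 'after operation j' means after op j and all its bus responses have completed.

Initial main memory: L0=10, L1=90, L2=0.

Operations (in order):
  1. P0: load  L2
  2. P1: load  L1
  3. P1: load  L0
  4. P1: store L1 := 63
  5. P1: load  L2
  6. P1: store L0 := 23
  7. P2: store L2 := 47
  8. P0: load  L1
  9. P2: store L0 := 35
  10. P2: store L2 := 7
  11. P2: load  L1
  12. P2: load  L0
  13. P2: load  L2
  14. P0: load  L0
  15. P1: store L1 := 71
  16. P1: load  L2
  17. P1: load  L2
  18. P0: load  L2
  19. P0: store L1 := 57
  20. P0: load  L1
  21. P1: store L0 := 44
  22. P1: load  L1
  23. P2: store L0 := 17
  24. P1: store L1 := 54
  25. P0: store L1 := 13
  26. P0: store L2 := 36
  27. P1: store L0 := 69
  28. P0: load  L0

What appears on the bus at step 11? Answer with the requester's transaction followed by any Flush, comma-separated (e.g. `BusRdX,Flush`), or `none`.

bus = BusRd

step 1: P0: load  L2  ⟶  SII  (L2)  txn=BusRd  M[L2]=0
step 2: P1: load  L1  ⟶  ISI  (L1)  txn=BusRd  M[L1]=90
step 3: P1: load  L0  ⟶  ISI  (L0)  txn=BusRd  M[L0]=10
step 4: P1: store L1 := 63  ⟶  IMI  (L1)  txn=BusRdX  M[L1]=90
step 5: P1: load  L2  ⟶  SSI  (L2)  txn=BusRd  M[L2]=0
step 6: P1: store L0 := 23  ⟶  IMI  (L0)  txn=BusRdX  M[L0]=10
step 7: P2: store L2 := 47  ⟶  IIM  (L2)  txn=BusRdX  M[L2]=0
step 8: P0: load  L1  ⟶  SSI  (L1)  txn=BusRd+Flush  M[L1]=63
step 9: P2: store L0 := 35  ⟶  IIM  (L0)  txn=BusRdX+Flush  M[L0]=23
step 10: P2: store L2 := 7  ⟶  IIM  (L2)  txn=∅  M[L2]=0
step 11: P2: load  L1  ⟶  SSS  (L1)  txn=BusRd  M[L1]=63
step 12: P2: load  L0  ⟶  IIM  (L0)  txn=∅  M[L0]=23
step 13: P2: load  L2  ⟶  IIM  (L2)  txn=∅  M[L2]=0
step 14: P0: load  L0  ⟶  SIS  (L0)  txn=BusRd+Flush  M[L0]=35
step 15: P1: store L1 := 71  ⟶  IMI  (L1)  txn=BusRdX  M[L1]=63
step 16: P1: load  L2  ⟶  ISS  (L2)  txn=BusRd+Flush  M[L2]=7
step 17: P1: load  L2  ⟶  ISS  (L2)  txn=∅  M[L2]=7
step 18: P0: load  L2  ⟶  SSS  (L2)  txn=BusRd  M[L2]=7
step 19: P0: store L1 := 57  ⟶  MII  (L1)  txn=BusRdX+Flush  M[L1]=71
step 20: P0: load  L1  ⟶  MII  (L1)  txn=∅  M[L1]=71
step 21: P1: store L0 := 44  ⟶  IMI  (L0)  txn=BusRdX  M[L0]=35
step 22: P1: load  L1  ⟶  SSI  (L1)  txn=BusRd+Flush  M[L1]=57
step 23: P2: store L0 := 17  ⟶  IIM  (L0)  txn=BusRdX+Flush  M[L0]=44
step 24: P1: store L1 := 54  ⟶  IMI  (L1)  txn=BusRdX  M[L1]=57
step 25: P0: store L1 := 13  ⟶  MII  (L1)  txn=BusRdX+Flush  M[L1]=54
step 26: P0: store L2 := 36  ⟶  MII  (L2)  txn=BusRdX  M[L2]=7
step 27: P1: store L0 := 69  ⟶  IMI  (L0)  txn=BusRdX+Flush  M[L0]=17
step 28: P0: load  L0  ⟶  SSI  (L0)  txn=BusRd+Flush  M[L0]=69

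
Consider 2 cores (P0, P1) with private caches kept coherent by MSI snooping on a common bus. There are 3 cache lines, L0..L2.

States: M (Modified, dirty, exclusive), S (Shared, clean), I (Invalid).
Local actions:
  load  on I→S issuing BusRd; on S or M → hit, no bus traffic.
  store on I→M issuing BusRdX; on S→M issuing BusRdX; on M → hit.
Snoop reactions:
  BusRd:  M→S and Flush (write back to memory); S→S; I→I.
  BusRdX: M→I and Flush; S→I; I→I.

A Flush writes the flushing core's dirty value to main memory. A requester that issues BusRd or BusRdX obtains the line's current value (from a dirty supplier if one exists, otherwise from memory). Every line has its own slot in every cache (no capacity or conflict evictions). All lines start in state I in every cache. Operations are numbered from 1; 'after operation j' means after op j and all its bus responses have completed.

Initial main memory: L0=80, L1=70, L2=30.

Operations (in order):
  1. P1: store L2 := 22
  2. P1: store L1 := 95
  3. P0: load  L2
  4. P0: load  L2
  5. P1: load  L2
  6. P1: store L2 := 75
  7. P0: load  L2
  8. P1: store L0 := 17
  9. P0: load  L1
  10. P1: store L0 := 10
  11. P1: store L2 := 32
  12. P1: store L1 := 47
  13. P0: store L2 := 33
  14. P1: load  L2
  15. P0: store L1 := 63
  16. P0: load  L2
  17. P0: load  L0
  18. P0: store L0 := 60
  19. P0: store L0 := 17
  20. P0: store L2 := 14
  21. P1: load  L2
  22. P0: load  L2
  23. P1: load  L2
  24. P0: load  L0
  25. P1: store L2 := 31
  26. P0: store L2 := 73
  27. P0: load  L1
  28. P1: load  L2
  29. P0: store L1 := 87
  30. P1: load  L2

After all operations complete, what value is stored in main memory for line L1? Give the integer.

step 1: P1: store L2 := 22  ⟶  IM  (L2)  txn=BusRdX  M[L2]=30
step 2: P1: store L1 := 95  ⟶  IM  (L1)  txn=BusRdX  M[L1]=70
step 3: P0: load  L2  ⟶  SS  (L2)  txn=BusRd+Flush  M[L2]=22
step 4: P0: load  L2  ⟶  SS  (L2)  txn=∅  M[L2]=22
step 5: P1: load  L2  ⟶  SS  (L2)  txn=∅  M[L2]=22
step 6: P1: store L2 := 75  ⟶  IM  (L2)  txn=BusRdX  M[L2]=22
step 7: P0: load  L2  ⟶  SS  (L2)  txn=BusRd+Flush  M[L2]=75
step 8: P1: store L0 := 17  ⟶  IM  (L0)  txn=BusRdX  M[L0]=80
step 9: P0: load  L1  ⟶  SS  (L1)  txn=BusRd+Flush  M[L1]=95
step 10: P1: store L0 := 10  ⟶  IM  (L0)  txn=∅  M[L0]=80
step 11: P1: store L2 := 32  ⟶  IM  (L2)  txn=BusRdX  M[L2]=75
step 12: P1: store L1 := 47  ⟶  IM  (L1)  txn=BusRdX  M[L1]=95
step 13: P0: store L2 := 33  ⟶  MI  (L2)  txn=BusRdX+Flush  M[L2]=32
step 14: P1: load  L2  ⟶  SS  (L2)  txn=BusRd+Flush  M[L2]=33
step 15: P0: store L1 := 63  ⟶  MI  (L1)  txn=BusRdX+Flush  M[L1]=47
step 16: P0: load  L2  ⟶  SS  (L2)  txn=∅  M[L2]=33
step 17: P0: load  L0  ⟶  SS  (L0)  txn=BusRd+Flush  M[L0]=10
step 18: P0: store L0 := 60  ⟶  MI  (L0)  txn=BusRdX  M[L0]=10
step 19: P0: store L0 := 17  ⟶  MI  (L0)  txn=∅  M[L0]=10
step 20: P0: store L2 := 14  ⟶  MI  (L2)  txn=BusRdX  M[L2]=33
step 21: P1: load  L2  ⟶  SS  (L2)  txn=BusRd+Flush  M[L2]=14
step 22: P0: load  L2  ⟶  SS  (L2)  txn=∅  M[L2]=14
step 23: P1: load  L2  ⟶  SS  (L2)  txn=∅  M[L2]=14
step 24: P0: load  L0  ⟶  MI  (L0)  txn=∅  M[L0]=10
step 25: P1: store L2 := 31  ⟶  IM  (L2)  txn=BusRdX  M[L2]=14
step 26: P0: store L2 := 73  ⟶  MI  (L2)  txn=BusRdX+Flush  M[L2]=31
step 27: P0: load  L1  ⟶  MI  (L1)  txn=∅  M[L1]=47
step 28: P1: load  L2  ⟶  SS  (L2)  txn=BusRd+Flush  M[L2]=73
step 29: P0: store L1 := 87  ⟶  MI  (L1)  txn=∅  M[L1]=47
step 30: P1: load  L2  ⟶  SS  (L2)  txn=∅  M[L2]=73

memory[L1] = 47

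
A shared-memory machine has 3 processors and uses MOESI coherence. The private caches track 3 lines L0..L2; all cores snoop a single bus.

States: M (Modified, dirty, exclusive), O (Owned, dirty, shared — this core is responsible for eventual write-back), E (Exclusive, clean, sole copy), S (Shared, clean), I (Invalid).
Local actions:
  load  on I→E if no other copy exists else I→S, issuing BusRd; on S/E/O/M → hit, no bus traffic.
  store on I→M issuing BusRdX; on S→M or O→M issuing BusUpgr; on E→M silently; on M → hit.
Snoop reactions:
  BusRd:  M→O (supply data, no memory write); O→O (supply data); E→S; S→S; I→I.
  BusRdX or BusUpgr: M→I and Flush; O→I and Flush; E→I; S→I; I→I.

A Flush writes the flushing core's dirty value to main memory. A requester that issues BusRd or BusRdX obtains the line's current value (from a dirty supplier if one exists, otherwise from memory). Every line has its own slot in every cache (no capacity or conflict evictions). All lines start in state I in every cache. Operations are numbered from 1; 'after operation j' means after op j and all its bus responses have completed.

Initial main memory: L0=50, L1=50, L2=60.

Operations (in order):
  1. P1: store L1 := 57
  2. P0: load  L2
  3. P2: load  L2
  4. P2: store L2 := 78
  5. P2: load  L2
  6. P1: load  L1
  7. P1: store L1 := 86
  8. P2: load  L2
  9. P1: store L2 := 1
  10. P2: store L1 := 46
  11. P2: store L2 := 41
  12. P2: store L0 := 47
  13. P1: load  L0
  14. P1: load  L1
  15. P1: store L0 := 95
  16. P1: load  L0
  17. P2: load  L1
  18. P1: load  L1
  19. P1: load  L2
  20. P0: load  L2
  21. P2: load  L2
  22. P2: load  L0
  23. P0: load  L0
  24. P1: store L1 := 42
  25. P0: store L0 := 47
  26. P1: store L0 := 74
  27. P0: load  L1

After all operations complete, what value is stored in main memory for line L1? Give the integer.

[1] P1: store L1 := 57 | P0:I, P1:M(57), P2:I | bus: BusRdX
[2] P0: load  L2 | P0:E(60), P1:I, P2:I | bus: BusRd
[3] P2: load  L2 | P0:S(60), P1:I, P2:S(60) | bus: BusRd
[4] P2: store L2 := 78 | P0:I, P1:I, P2:M(78) | bus: BusUpgr
[5] P2: load  L2 | P0:I, P1:I, P2:M(78) | bus: none
[6] P1: load  L1 | P0:I, P1:M(57), P2:I | bus: none
[7] P1: store L1 := 86 | P0:I, P1:M(86), P2:I | bus: none
[8] P2: load  L2 | P0:I, P1:I, P2:M(78) | bus: none
[9] P1: store L2 := 1 | P0:I, P1:M(1), P2:I | bus: BusRdX,Flush
[10] P2: store L1 := 46 | P0:I, P1:I, P2:M(46) | bus: BusRdX,Flush
[11] P2: store L2 := 41 | P0:I, P1:I, P2:M(41) | bus: BusRdX,Flush
[12] P2: store L0 := 47 | P0:I, P1:I, P2:M(47) | bus: BusRdX
[13] P1: load  L0 | P0:I, P1:S(47), P2:O(47) | bus: BusRd
[14] P1: load  L1 | P0:I, P1:S(46), P2:O(46) | bus: BusRd
[15] P1: store L0 := 95 | P0:I, P1:M(95), P2:I | bus: BusUpgr,Flush
[16] P1: load  L0 | P0:I, P1:M(95), P2:I | bus: none
[17] P2: load  L1 | P0:I, P1:S(46), P2:O(46) | bus: none
[18] P1: load  L1 | P0:I, P1:S(46), P2:O(46) | bus: none
[19] P1: load  L2 | P0:I, P1:S(41), P2:O(41) | bus: BusRd
[20] P0: load  L2 | P0:S(41), P1:S(41), P2:O(41) | bus: BusRd
[21] P2: load  L2 | P0:S(41), P1:S(41), P2:O(41) | bus: none
[22] P2: load  L0 | P0:I, P1:O(95), P2:S(95) | bus: BusRd
[23] P0: load  L0 | P0:S(95), P1:O(95), P2:S(95) | bus: BusRd
[24] P1: store L1 := 42 | P0:I, P1:M(42), P2:I | bus: BusUpgr,Flush
[25] P0: store L0 := 47 | P0:M(47), P1:I, P2:I | bus: BusUpgr,Flush
[26] P1: store L0 := 74 | P0:I, P1:M(74), P2:I | bus: BusRdX,Flush
[27] P0: load  L1 | P0:S(42), P1:O(42), P2:I | bus: BusRd

memory[L1] = 46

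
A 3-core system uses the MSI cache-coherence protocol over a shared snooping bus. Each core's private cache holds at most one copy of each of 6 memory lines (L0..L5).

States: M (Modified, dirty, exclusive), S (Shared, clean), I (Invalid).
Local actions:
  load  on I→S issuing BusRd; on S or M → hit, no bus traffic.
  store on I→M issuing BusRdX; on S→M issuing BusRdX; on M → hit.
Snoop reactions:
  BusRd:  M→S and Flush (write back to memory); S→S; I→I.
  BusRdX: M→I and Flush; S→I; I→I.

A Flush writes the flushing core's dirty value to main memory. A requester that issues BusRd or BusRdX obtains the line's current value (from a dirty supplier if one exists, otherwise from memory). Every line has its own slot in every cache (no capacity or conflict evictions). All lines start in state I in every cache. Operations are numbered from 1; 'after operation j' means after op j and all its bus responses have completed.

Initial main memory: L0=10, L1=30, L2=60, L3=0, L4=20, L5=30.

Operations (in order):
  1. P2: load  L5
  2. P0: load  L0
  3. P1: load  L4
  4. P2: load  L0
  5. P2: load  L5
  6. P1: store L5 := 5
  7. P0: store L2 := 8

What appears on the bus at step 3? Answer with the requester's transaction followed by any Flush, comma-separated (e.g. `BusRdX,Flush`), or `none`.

[1] P2: load  L5 | P0:I, P1:I, P2:S(30) | bus: BusRd
[2] P0: load  L0 | P0:S(10), P1:I, P2:I | bus: BusRd
[3] P1: load  L4 | P0:I, P1:S(20), P2:I | bus: BusRd
[4] P2: load  L0 | P0:S(10), P1:I, P2:S(10) | bus: BusRd
[5] P2: load  L5 | P0:I, P1:I, P2:S(30) | bus: none
[6] P1: store L5 := 5 | P0:I, P1:M(5), P2:I | bus: BusRdX
[7] P0: store L2 := 8 | P0:M(8), P1:I, P2:I | bus: BusRdX

bus = BusRd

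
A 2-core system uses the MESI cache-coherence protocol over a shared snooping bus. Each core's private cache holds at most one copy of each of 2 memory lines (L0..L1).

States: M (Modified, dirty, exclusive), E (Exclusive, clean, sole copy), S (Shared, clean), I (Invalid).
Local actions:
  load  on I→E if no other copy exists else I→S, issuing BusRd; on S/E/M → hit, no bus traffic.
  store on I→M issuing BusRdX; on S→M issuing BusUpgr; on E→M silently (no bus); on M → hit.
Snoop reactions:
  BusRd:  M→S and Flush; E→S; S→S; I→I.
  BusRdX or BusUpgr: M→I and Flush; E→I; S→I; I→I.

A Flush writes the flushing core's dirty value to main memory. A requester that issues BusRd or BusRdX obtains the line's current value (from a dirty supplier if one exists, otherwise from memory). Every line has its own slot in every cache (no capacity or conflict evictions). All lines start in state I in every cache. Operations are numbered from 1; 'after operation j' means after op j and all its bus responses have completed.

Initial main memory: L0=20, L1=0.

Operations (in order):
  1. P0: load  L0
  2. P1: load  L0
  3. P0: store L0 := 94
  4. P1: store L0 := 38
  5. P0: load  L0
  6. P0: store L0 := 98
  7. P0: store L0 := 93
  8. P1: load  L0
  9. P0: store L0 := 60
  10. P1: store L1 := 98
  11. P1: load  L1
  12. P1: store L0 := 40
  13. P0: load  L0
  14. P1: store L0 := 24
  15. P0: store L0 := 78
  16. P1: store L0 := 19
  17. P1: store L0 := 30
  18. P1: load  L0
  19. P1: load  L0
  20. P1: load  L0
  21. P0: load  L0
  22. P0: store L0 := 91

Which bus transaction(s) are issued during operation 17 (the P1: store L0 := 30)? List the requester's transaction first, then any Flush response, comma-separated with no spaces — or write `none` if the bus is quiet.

1. P0: load  L0  bus=[BusRd]  L0: P0=E P1=I  mem[L0]=20
2. P1: load  L0  bus=[BusRd]  L0: P0=S P1=S  mem[L0]=20
3. P0: store L0 := 94  bus=[BusUpgr]  L0: P0=M P1=I  mem[L0]=20
4. P1: store L0 := 38  bus=[BusRdX,Flush]  L0: P0=I P1=M  mem[L0]=94
5. P0: load  L0  bus=[BusRd,Flush]  L0: P0=S P1=S  mem[L0]=38
6. P0: store L0 := 98  bus=[BusUpgr]  L0: P0=M P1=I  mem[L0]=38
7. P0: store L0 := 93  bus=[-]  L0: P0=M P1=I  mem[L0]=38
8. P1: load  L0  bus=[BusRd,Flush]  L0: P0=S P1=S  mem[L0]=93
9. P0: store L0 := 60  bus=[BusUpgr]  L0: P0=M P1=I  mem[L0]=93
10. P1: store L1 := 98  bus=[BusRdX]  L1: P0=I P1=M  mem[L1]=0
11. P1: load  L1  bus=[-]  L1: P0=I P1=M  mem[L1]=0
12. P1: store L0 := 40  bus=[BusRdX,Flush]  L0: P0=I P1=M  mem[L0]=60
13. P0: load  L0  bus=[BusRd,Flush]  L0: P0=S P1=S  mem[L0]=40
14. P1: store L0 := 24  bus=[BusUpgr]  L0: P0=I P1=M  mem[L0]=40
15. P0: store L0 := 78  bus=[BusRdX,Flush]  L0: P0=M P1=I  mem[L0]=24
16. P1: store L0 := 19  bus=[BusRdX,Flush]  L0: P0=I P1=M  mem[L0]=78
17. P1: store L0 := 30  bus=[-]  L0: P0=I P1=M  mem[L0]=78
18. P1: load  L0  bus=[-]  L0: P0=I P1=M  mem[L0]=78
19. P1: load  L0  bus=[-]  L0: P0=I P1=M  mem[L0]=78
20. P1: load  L0  bus=[-]  L0: P0=I P1=M  mem[L0]=78
21. P0: load  L0  bus=[BusRd,Flush]  L0: P0=S P1=S  mem[L0]=30
22. P0: store L0 := 91  bus=[BusUpgr]  L0: P0=M P1=I  mem[L0]=30

bus = none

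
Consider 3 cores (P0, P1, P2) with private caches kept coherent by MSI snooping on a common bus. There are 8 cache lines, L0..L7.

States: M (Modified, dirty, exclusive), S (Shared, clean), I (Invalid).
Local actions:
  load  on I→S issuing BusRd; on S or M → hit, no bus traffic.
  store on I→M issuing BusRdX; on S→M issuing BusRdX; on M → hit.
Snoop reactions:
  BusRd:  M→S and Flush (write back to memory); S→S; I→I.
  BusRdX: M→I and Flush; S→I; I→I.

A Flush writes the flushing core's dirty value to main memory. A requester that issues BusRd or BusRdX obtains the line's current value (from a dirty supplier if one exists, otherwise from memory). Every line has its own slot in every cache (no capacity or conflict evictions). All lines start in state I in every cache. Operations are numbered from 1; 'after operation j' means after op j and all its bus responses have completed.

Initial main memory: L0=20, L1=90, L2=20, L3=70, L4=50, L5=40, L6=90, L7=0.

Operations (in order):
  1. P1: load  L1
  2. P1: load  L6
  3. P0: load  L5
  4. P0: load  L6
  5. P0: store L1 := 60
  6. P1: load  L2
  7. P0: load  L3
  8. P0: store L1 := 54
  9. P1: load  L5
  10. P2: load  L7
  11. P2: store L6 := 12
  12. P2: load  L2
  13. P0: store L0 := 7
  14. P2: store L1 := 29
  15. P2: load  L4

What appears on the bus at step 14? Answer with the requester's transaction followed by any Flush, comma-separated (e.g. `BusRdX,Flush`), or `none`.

step 1: P1: load  L1  ⟶  ISI  (L1)  txn=BusRd  M[L1]=90
step 2: P1: load  L6  ⟶  ISI  (L6)  txn=BusRd  M[L6]=90
step 3: P0: load  L5  ⟶  SII  (L5)  txn=BusRd  M[L5]=40
step 4: P0: load  L6  ⟶  SSI  (L6)  txn=BusRd  M[L6]=90
step 5: P0: store L1 := 60  ⟶  MII  (L1)  txn=BusRdX  M[L1]=90
step 6: P1: load  L2  ⟶  ISI  (L2)  txn=BusRd  M[L2]=20
step 7: P0: load  L3  ⟶  SII  (L3)  txn=BusRd  M[L3]=70
step 8: P0: store L1 := 54  ⟶  MII  (L1)  txn=∅  M[L1]=90
step 9: P1: load  L5  ⟶  SSI  (L5)  txn=BusRd  M[L5]=40
step 10: P2: load  L7  ⟶  IIS  (L7)  txn=BusRd  M[L7]=0
step 11: P2: store L6 := 12  ⟶  IIM  (L6)  txn=BusRdX  M[L6]=90
step 12: P2: load  L2  ⟶  ISS  (L2)  txn=BusRd  M[L2]=20
step 13: P0: store L0 := 7  ⟶  MII  (L0)  txn=BusRdX  M[L0]=20
step 14: P2: store L1 := 29  ⟶  IIM  (L1)  txn=BusRdX+Flush  M[L1]=54
step 15: P2: load  L4  ⟶  IIS  (L4)  txn=BusRd  M[L4]=50

bus = BusRdX,Flush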